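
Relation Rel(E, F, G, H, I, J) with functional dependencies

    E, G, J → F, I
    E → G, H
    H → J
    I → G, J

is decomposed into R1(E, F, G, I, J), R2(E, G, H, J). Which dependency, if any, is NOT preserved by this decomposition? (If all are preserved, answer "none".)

none

E, G, J → F, I lies within R1.
E → G, H lies within R2.
H → J lies within R2.
I → G, J lies within R1.
Every dependency is enforceable on the fragments, so the decomposition is dependency-preserving.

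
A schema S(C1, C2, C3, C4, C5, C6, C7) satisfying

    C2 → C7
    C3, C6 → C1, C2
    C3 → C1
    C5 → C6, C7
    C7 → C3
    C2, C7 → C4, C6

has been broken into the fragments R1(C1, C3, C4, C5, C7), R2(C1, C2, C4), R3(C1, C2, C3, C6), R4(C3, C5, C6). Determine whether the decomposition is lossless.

Chase test. Columns are C1, C2, C3, C4, C5, C6, C7; row i has aⱼ where attribute j ∈ Ri, else bᵢⱼ.
Initial tableau (one row per fragment):
  row 1: a1 b12 a3 a4 a5 b16 a7
  row 2: a1 a2 b23 a4 b25 b26 b27
  row 3: a1 a2 a3 b34 b35 a6 b37
  row 4: b41 b42 a3 b44 a5 a6 b47
Rows 2 and 3 agree on C2; apply C2→C7 and equate their C7 entries.
Rows 3 and 4 agree on C3, C6; apply C3, C6→C1, C2 and equate their C1, C2 entries.
Rows 1 and 4 agree on C5; apply C5→C6, C7 and equate their C6, C7 entries.
Rows 2 and 3 agree on C7; apply C7→C3 and equate their C3 entries.
Rows 2 and 3 agree on C2, C7; apply C2, C7→C4, C6 and equate their C4, C6 entries.
Rows 2 and 4 agree on C2; apply C2→C7 and equate their C7 entries.
Rows 1 and 2 agree on C3, C6; apply C3, C6→C1, C2 and equate their C1, C2 entries.
Rows 1 and 4 agree on C2, C7; apply C2, C7→C4, C6 and equate their C4, C6 entries.
Row 1 is now all distinguished symbols — the join is lossless.

Yes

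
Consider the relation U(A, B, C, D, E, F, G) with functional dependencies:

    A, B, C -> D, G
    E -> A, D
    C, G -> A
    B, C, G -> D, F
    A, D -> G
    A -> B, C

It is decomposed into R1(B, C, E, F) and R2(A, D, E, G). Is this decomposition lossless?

Yes

Common attributes: R1 ∩ R2 = {E}.
Closure of {E}: E → A, D applies, adding A, D; A, D → G applies, adding G; A → B, C applies, adding B, C; B, C, G → D, F applies, adding F. So (E)⁺ = {A, B, C, D, E, F, G}.
This closure contains every attribute of R1, so R1 ∩ R2 → R1. The join is lossless.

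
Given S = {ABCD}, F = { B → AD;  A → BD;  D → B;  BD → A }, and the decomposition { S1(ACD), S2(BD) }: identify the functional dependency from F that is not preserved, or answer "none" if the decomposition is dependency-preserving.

none

B → AD: restricted closure across fragments reaches AD.
A → BD: restricted closure across fragments reaches BD.
D → B lies within S2.
BD → A: restricted closure across fragments reaches A.
Every dependency is enforceable on the fragments, so the decomposition is dependency-preserving.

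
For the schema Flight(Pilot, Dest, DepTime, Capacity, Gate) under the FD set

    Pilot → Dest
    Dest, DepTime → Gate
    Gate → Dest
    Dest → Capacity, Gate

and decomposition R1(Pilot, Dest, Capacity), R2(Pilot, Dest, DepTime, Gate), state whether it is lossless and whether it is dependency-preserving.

lossless and dependency-preserving

Lossless test: (Pilot, Dest)⁺ = {Pilot, Dest, Capacity, Gate}, which contains all of one fragment — lossless.
Dependency preservation: Dest → Capacity, Gate is not contained in any single fragment, but the restricted closure of its left-hand side across the fragments still reaches the right-hand side; the remaining FDs each lie inside some fragment. All dependencies are preserved.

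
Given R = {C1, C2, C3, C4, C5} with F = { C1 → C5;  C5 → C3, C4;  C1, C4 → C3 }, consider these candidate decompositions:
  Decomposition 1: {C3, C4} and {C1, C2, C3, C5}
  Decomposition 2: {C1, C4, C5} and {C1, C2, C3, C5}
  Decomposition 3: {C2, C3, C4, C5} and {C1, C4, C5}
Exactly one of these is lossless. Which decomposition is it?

Decomposition 1: common = {C3}, closure = {C3} → lossy.
Decomposition 2: common = {C1, C5}, closure = {C1, C3, C4, C5} → lossless.
Decomposition 3: common = {C4, C5}, closure = {C3, C4, C5} → lossy.

Decomposition 2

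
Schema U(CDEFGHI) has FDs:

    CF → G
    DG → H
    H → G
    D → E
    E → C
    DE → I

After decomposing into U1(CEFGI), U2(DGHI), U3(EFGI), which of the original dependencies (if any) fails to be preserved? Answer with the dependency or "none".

D → E

Check D → E: no single fragment contains all of {DE}, and the restricted closure of {D} across the fragments never reaches {E}.
CF → G is preserved.
DG → H is preserved.
H → G is preserved.
E → C is preserved.
DE → I is preserved.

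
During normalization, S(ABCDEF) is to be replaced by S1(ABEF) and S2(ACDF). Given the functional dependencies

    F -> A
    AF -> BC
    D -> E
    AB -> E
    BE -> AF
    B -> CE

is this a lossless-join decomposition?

Common attributes: S1 ∩ S2 = {AF}.
Closure of {AF}: AF → BC applies, adding BC; AB → E applies, adding E. So (AF)⁺ = {ABCEF}.
This closure contains every attribute of S1, so S1 ∩ S2 → S1. The join is lossless.

Yes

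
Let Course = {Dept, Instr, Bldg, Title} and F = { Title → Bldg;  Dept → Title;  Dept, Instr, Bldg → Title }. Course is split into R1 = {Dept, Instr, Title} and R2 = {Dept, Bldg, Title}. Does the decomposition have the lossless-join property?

Yes

Common attributes: R1 ∩ R2 = {Dept, Title}.
Closure of {Dept, Title}: Title → Bldg applies, adding Bldg. So (Dept, Title)⁺ = {Dept, Bldg, Title}.
This closure contains every attribute of R2, so R1 ∩ R2 → R2. The join is lossless.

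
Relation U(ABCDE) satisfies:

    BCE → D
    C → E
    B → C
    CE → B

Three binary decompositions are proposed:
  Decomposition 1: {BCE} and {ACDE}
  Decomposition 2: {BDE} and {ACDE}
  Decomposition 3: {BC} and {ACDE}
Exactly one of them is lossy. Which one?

Decomposition 1: common = {CE}, closure = {BCDE} → lossless.
Decomposition 2: common = {DE}, closure = {DE} → lossy.
Decomposition 3: common = {C}, closure = {BCDE} → lossless.

Decomposition 2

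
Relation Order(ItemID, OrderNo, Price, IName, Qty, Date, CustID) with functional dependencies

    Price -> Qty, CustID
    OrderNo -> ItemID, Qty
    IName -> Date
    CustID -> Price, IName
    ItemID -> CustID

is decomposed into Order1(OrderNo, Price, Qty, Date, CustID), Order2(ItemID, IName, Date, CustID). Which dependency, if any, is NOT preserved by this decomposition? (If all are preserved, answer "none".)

OrderNo -> ItemID, Qty

Check OrderNo → ItemID, Qty: no single fragment contains all of {ItemID, OrderNo, Qty}, and the restricted closure of {OrderNo} across the fragments never reaches {ItemID, Qty}.
Price → Qty, CustID is preserved.
IName → Date is preserved.
CustID → Price, IName is preserved.
ItemID → CustID is preserved.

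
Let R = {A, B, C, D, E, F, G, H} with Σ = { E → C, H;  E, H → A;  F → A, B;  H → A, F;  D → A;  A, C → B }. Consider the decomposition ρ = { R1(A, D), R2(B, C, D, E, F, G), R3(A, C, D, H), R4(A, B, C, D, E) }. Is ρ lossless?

Chase test. Columns are A, B, C, D, E, F, G, H; row i has aⱼ where attribute j ∈ Ri, else bᵢⱼ.
Initial tableau (one row per fragment):
  row 1: a1 b12 b13 a4 b15 b16 b17 b18
  row 2: b21 a2 a3 a4 a5 a6 a7 b28
  row 3: a1 b32 a3 a4 b35 b36 b37 a8
  row 4: a1 a2 a3 a4 a5 b46 b47 b48
Rows 2 and 4 agree on E; apply E→C, H and equate their C, H entries.
Rows 2 and 4 agree on E, H; apply E, H→A and equate their A entries.
Rows 2 and 4 agree on H; apply H→A, F and equate their A, F entries.
Rows 2 and 3 agree on A, C; apply A, C→B and equate their B entries.
No row becomes fully distinguished — the join is lossy.

No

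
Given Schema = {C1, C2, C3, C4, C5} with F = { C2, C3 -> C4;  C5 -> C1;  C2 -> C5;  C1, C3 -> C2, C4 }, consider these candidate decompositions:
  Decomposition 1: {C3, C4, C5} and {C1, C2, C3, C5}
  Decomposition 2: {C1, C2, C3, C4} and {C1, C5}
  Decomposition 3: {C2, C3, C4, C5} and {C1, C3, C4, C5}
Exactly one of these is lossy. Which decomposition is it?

Decomposition 1: common = {C3, C5}, closure = {C1, C2, C3, C4, C5} → lossless.
Decomposition 2: common = {C1}, closure = {C1} → lossy.
Decomposition 3: common = {C3, C4, C5}, closure = {C1, C2, C3, C4, C5} → lossless.

Decomposition 2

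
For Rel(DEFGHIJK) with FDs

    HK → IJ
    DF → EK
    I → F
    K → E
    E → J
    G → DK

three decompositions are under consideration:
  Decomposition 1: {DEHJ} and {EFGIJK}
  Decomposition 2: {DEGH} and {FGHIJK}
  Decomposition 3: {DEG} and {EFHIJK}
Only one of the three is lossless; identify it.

Decomposition 1: common = {EJ}, closure = {EJ} → lossy.
Decomposition 2: common = {GH}, closure = {DEFGHIJK} → lossless.
Decomposition 3: common = {E}, closure = {EJ} → lossy.

Decomposition 2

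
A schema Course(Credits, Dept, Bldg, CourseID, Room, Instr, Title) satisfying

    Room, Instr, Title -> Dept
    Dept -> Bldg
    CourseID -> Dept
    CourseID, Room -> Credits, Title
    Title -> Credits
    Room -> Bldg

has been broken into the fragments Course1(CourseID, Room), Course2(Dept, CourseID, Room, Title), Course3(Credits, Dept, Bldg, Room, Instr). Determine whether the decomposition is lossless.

Chase test. Columns are Credits, Dept, Bldg, CourseID, Room, Instr, Title; row i has aⱼ where attribute j ∈ Coursei, else bᵢⱼ.
Initial tableau (one row per fragment):
  row 1: b11 b12 b13 a4 a5 b16 b17
  row 2: b21 a2 b23 a4 a5 b26 a7
  row 3: a1 a2 a3 b34 a5 a6 b37
Rows 2 and 3 agree on Dept; apply Dept→Bldg and equate their Bldg entries.
Rows 1 and 2 agree on CourseID; apply CourseID→Dept and equate their Dept entries.
Rows 1 and 2 agree on CourseID, Room; apply CourseID, Room→Credits, Title and equate their Credits, Title entries.
Rows 1 and 2 agree on Room; apply Room→Bldg and equate their Bldg entries.
No row becomes fully distinguished — the join is lossy.

No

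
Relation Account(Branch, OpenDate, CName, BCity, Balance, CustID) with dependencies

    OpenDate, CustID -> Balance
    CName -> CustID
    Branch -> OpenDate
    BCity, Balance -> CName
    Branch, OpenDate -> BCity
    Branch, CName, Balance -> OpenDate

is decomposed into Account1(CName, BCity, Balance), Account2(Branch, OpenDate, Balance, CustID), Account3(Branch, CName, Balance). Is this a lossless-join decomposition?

Chase test. Columns are Branch, OpenDate, CName, BCity, Balance, CustID; row i has aⱼ where attribute j ∈ Accounti, else bᵢⱼ.
Initial tableau (one row per fragment):
  row 1: b11 b12 a3 a4 a5 b16
  row 2: a1 a2 b23 b24 a5 a6
  row 3: a1 b32 a3 b34 a5 b36
Rows 1 and 3 agree on CName; apply CName→CustID and equate their CustID entries.
Rows 2 and 3 agree on Branch; apply Branch→OpenDate and equate their OpenDate entries.
Rows 2 and 3 agree on Branch, OpenDate; apply Branch, OpenDate→BCity and equate their BCity entries.
Rows 2 and 3 agree on BCity, Balance; apply BCity, Balance→CName and equate their CName entries.
Rows 1 and 2 agree on CName; apply CName→CustID and equate their CustID entries.
No row becomes fully distinguished — the join is lossy.

No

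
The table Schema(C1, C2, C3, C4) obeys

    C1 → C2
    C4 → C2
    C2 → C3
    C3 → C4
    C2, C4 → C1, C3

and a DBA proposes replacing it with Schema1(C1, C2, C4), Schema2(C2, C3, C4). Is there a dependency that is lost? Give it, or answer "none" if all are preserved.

C1 → C2 lies within Schema1.
C4 → C2 lies within Schema1.
C2 → C3 lies within Schema2.
C3 → C4 lies within Schema2.
C2, C4 → C1, C3: restricted closure across fragments reaches C1, C3.
Every dependency is enforceable on the fragments, so the decomposition is dependency-preserving.

none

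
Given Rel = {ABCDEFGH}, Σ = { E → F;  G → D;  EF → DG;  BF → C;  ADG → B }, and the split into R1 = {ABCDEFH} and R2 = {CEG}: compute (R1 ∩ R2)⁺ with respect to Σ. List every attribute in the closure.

R1 ∩ R2 = {CE}.
E → F applies, adding F
EF → DG applies, adding DG
Closure: {CDEFG}.

CDEFG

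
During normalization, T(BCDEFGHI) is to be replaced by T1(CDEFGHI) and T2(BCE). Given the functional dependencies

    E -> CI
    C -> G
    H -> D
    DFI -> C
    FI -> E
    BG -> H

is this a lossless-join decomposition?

Common attributes: T1 ∩ T2 = {CE}.
Closure of {CE}: E → CI applies, adding I; C → G applies, adding G. So (CE)⁺ = {CEGI}.
The closure contains neither all of T1 = {CDEFGHI} nor all of T2 = {BCE}, so the common attributes are not a superkey of either fragment. The join is lossy.

No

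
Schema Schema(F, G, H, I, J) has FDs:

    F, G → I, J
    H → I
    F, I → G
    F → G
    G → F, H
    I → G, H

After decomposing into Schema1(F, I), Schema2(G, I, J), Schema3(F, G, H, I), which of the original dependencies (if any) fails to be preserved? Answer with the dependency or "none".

none

F, G → I, J: restricted closure across fragments reaches I, J.
H → I lies within Schema3.
F, I → G lies within Schema3.
F → G lies within Schema3.
G → F, H lies within Schema3.
I → G, H lies within Schema3.
Every dependency is enforceable on the fragments, so the decomposition is dependency-preserving.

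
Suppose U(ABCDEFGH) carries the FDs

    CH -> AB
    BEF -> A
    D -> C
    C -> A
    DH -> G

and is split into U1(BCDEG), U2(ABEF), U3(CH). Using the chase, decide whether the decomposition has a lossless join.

No

Chase test. Columns are ABCDEFGH; row i has aⱼ where attribute j ∈ Ui, else bᵢⱼ.
Initial tableau (one row per fragment):
  row 1: b11 a2 a3 a4 a5 b16 a7 b18
  row 2: a1 a2 b23 b24 a5 a6 b27 b28
  row 3: b31 b32 a3 b34 b35 b36 b37 a8
Rows 1 and 3 agree on C; apply C→A and equate their A entries.
No row becomes fully distinguished — the join is lossy.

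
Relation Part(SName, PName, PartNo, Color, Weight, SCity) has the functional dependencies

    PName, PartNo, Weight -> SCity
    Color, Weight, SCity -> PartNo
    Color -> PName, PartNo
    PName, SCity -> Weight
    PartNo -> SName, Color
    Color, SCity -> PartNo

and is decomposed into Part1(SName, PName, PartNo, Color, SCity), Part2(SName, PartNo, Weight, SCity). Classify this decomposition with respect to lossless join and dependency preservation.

Lossless test: (SName, PartNo, SCity)⁺ = {SName, PName, PartNo, Color, Weight, SCity}, which contains all of one fragment — lossless.
Dependency preservation: the restricted closure of {PName, SCity} across the fragments never reaches {Weight}, so PName, SCity → Weight cannot be enforced without a join — not preserved.

lossless but not dependency-preserving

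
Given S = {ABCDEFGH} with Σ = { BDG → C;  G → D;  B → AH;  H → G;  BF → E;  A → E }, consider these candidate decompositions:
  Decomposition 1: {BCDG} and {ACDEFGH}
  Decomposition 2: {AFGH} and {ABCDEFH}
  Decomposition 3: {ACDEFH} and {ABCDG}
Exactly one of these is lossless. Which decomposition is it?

Decomposition 2

Decomposition 1: common = {CDG}, closure = {CDG} → lossy.
Decomposition 2: common = {AFH}, closure = {ADEFGH} → lossless.
Decomposition 3: common = {ACD}, closure = {ACDE} → lossy.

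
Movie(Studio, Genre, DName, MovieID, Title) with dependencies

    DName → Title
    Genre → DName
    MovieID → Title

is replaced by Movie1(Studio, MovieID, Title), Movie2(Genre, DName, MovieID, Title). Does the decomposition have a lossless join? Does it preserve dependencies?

Lossless test: (MovieID, Title)⁺ = {MovieID, Title}, which is a superkey of neither fragment — lossy.
Dependency preservation: every FD's attributes lie within a single fragment, so each can be enforced locally — preserved.

lossy but dependency-preserving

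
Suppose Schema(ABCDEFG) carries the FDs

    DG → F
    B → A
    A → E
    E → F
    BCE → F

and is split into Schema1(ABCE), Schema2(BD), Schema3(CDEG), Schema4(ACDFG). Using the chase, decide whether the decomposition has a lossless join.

Chase test. Columns are ABCDEFG; row i has aⱼ where attribute j ∈ Schemai, else bᵢⱼ.
Initial tableau (one row per fragment):
  row 1: a1 a2 a3 b14 a5 b16 b17
  row 2: b21 a2 b23 a4 b25 b26 b27
  row 3: b31 b32 a3 a4 a5 b36 a7
  row 4: a1 b42 a3 a4 b45 a6 a7
Rows 3 and 4 agree on DG; apply DG→F and equate their F entries.
Rows 1 and 2 agree on B; apply B→A and equate their A entries.
Rows 1 and 2 agree on A; apply A→E and equate their E entries.
Rows 1 and 4 agree on A; apply A→E and equate their E entries.
Rows 1 and 2 agree on E; apply E→F and equate their F entries.
Rows 1 and 3 agree on E; apply E→F and equate their F entries.
No row becomes fully distinguished — the join is lossy.

No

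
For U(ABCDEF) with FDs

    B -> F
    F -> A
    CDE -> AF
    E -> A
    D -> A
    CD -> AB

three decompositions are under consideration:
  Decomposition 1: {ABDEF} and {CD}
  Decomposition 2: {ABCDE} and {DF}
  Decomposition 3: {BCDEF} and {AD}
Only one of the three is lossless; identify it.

Decomposition 1: common = {D}, closure = {AD} → lossy.
Decomposition 2: common = {D}, closure = {AD} → lossy.
Decomposition 3: common = {D}, closure = {AD} → lossless.

Decomposition 3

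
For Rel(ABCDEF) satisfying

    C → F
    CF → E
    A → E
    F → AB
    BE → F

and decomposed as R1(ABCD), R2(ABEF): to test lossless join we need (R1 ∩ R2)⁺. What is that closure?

ABEF

R1 ∩ R2 = {AB}.
A → E applies, adding E
BE → F applies, adding F
Closure: {ABEF}.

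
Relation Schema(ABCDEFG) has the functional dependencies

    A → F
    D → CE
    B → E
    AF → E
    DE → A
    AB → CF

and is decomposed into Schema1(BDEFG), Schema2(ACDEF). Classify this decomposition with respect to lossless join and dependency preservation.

lossless but not dependency-preserving

Lossless test: (DEF)⁺ = {ACDEF}, which contains all of one fragment — lossless.
Dependency preservation: the restricted closure of {AB} across the fragments never reaches {CF}, so AB → CF cannot be enforced without a join — not preserved.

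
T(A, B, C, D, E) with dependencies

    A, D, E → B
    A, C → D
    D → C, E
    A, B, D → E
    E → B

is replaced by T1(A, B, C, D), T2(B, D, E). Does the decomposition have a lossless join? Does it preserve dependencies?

Lossless test: (B, D)⁺ = {B, C, D, E}, which contains all of one fragment — lossless.
Dependency preservation: A, D, E → B; D → C, E; A, B, D → E are not contained in any single fragment, but the restricted closure of each left-hand side across the fragments still reaches the right-hand side; the remaining FDs each lie inside some fragment. All dependencies are preserved.

lossless and dependency-preserving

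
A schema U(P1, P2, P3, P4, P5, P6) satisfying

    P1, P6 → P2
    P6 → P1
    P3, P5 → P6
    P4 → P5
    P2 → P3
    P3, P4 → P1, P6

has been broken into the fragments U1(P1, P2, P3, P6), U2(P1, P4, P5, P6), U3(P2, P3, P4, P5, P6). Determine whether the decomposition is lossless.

Chase test. Columns are P1, P2, P3, P4, P5, P6; row i has aⱼ where attribute j ∈ Ui, else bᵢⱼ.
Initial tableau (one row per fragment):
  row 1: a1 a2 a3 b14 b15 a6
  row 2: a1 b22 b23 a4 a5 a6
  row 3: b31 a2 a3 a4 a5 a6
Rows 1 and 2 agree on P1, P6; apply P1, P6→P2 and equate their P2 entries.
Rows 1 and 3 agree on P6; apply P6→P1 and equate their P1 entries.
Rows 1 and 2 agree on P2; apply P2→P3 and equate their P3 entries.
Row 2 is now all distinguished symbols — the join is lossless.

Yes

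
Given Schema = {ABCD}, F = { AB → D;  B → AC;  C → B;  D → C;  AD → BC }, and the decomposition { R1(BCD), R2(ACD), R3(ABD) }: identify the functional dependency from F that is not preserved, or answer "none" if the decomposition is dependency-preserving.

none

AB → D lies within R3.
B → AC: restricted closure across fragments reaches AC.
C → B lies within R1.
D → C lies within R1.
AD → BC: restricted closure across fragments reaches BC.
Every dependency is enforceable on the fragments, so the decomposition is dependency-preserving.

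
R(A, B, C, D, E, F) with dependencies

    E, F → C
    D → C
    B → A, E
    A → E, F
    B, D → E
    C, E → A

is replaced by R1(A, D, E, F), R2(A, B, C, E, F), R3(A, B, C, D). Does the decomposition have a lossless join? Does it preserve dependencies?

Lossless test (chase): Rows 1 and 2 agree on E, F; apply E, F→C and equate their C entries. Rows 2 and 3 agree on B; apply B→A, E and equate their A, E entries. Rows 1 and 3 agree on A; apply A→E, F and equate their E, F entries. Row 3 is now all distinguished symbols — the join is lossless.
Dependency preservation: B, D → E is not contained in any single fragment, but the restricted closure of its left-hand side across the fragments still reaches the right-hand side; the remaining FDs each lie inside some fragment. All dependencies are preserved.

lossless and dependency-preserving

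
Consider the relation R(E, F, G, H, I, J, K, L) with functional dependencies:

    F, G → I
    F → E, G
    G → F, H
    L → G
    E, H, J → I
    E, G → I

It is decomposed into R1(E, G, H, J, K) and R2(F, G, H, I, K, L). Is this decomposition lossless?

Common attributes: R1 ∩ R2 = {G, H, K}.
Closure of {G, H, K}: G → F, H applies, adding F; F, G → I applies, adding I; F → E, G applies, adding E. So (G, H, K)⁺ = {E, F, G, H, I, K}.
The closure contains neither all of R1 = {E, G, H, J, K} nor all of R2 = {F, G, H, I, K, L}, so the common attributes are not a superkey of either fragment. The join is lossy.

No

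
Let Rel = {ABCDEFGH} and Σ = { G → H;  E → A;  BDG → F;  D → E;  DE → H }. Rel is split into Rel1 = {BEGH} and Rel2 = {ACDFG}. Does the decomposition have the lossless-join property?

Common attributes: Rel1 ∩ Rel2 = {G}.
Closure of {G}: G → H applies, adding H. So (G)⁺ = {GH}.
The closure contains neither all of Rel1 = {BEGH} nor all of Rel2 = {ACDFG}, so the common attributes are not a superkey of either fragment. The join is lossy.

No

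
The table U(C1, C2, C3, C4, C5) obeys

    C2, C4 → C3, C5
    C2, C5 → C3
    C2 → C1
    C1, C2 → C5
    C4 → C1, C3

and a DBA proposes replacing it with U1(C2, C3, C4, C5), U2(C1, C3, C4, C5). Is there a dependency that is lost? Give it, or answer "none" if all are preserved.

C2 → C1

Check C2 → C1: no single fragment contains all of {C1, C2}, and the restricted closure of {C2} across the fragments never reaches {C1}.
C2, C4 → C3, C5 is preserved.
C2, C5 → C3 is preserved.
C1, C2 → C5 is preserved.
C4 → C1, C3 is preserved.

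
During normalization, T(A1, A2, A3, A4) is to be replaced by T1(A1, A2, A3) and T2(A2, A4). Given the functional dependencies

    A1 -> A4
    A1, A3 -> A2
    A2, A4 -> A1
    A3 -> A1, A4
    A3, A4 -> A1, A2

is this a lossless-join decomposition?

Common attributes: T1 ∩ T2 = {A2}.
No dependency enlarges {A2}, so (A2)⁺ = {A2}.
The closure contains neither all of T1 = {A1, A2, A3} nor all of T2 = {A2, A4}, so the common attributes are not a superkey of either fragment. The join is lossy.

No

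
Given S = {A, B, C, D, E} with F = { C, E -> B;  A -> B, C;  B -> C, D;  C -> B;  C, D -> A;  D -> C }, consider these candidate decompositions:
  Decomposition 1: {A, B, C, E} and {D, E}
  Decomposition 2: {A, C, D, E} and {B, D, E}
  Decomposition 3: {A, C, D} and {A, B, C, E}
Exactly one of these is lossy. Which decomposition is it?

Decomposition 1: common = {E}, closure = {E} → lossy.
Decomposition 2: common = {D, E}, closure = {A, B, C, D, E} → lossless.
Decomposition 3: common = {A, C}, closure = {A, B, C, D} → lossless.

Decomposition 1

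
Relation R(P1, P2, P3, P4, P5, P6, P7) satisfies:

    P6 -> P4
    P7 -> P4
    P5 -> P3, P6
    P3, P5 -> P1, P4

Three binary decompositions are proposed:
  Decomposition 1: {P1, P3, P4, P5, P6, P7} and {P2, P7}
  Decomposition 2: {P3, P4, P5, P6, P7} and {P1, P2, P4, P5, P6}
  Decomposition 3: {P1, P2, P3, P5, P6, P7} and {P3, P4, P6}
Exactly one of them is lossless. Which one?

Decomposition 3

Decomposition 1: common = {P7}, closure = {P4, P7} → lossy.
Decomposition 2: common = {P4, P5, P6}, closure = {P1, P3, P4, P5, P6} → lossy.
Decomposition 3: common = {P3, P6}, closure = {P3, P4, P6} → lossless.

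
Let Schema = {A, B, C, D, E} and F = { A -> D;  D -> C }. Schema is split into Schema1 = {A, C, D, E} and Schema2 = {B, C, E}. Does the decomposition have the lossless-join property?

Common attributes: Schema1 ∩ Schema2 = {C, E}.
No dependency enlarges {C, E}, so (C, E)⁺ = {C, E}.
The closure contains neither all of Schema1 = {A, C, D, E} nor all of Schema2 = {B, C, E}, so the common attributes are not a superkey of either fragment. The join is lossy.

No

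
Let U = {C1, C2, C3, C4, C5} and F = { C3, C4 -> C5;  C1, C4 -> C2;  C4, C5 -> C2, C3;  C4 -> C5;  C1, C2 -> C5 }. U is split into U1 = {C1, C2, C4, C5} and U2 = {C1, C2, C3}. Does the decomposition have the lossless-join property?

Common attributes: U1 ∩ U2 = {C1, C2}.
Closure of {C1, C2}: C1, C2 → C5 applies, adding C5. So (C1, C2)⁺ = {C1, C2, C5}.
The closure contains neither all of U1 = {C1, C2, C4, C5} nor all of U2 = {C1, C2, C3}, so the common attributes are not a superkey of either fragment. The join is lossy.

No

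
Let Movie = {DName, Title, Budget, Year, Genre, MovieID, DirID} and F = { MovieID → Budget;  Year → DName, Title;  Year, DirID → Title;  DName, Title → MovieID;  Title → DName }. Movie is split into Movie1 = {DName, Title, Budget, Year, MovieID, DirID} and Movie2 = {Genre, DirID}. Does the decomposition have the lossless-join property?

Common attributes: Movie1 ∩ Movie2 = {DirID}.
No dependency enlarges {DirID}, so (DirID)⁺ = {DirID}.
The closure contains neither all of Movie1 = {DName, Title, Budget, Year, MovieID, DirID} nor all of Movie2 = {Genre, DirID}, so the common attributes are not a superkey of either fragment. The join is lossy.

No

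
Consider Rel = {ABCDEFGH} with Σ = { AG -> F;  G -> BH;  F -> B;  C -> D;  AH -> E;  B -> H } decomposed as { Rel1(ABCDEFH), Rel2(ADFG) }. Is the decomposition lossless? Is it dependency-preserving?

lossy and not dependency-preserving

Lossless test: (ADF)⁺ = {ABDEFH}, which is a superkey of neither fragment — lossy.
Dependency preservation: the restricted closure of {G} across the fragments never reaches {BH}, so G → BH cannot be enforced without a join — not preserved.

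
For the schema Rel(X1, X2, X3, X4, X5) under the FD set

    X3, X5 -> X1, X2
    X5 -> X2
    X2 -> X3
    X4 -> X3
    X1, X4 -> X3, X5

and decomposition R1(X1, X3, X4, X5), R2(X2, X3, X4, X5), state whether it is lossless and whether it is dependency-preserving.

lossless and dependency-preserving

Lossless test: (X3, X4, X5)⁺ = {X1, X2, X3, X4, X5}, which contains all of one fragment — lossless.
Dependency preservation: X3, X5 → X1, X2 is not contained in any single fragment, but the restricted closure of its left-hand side across the fragments still reaches the right-hand side; the remaining FDs each lie inside some fragment. All dependencies are preserved.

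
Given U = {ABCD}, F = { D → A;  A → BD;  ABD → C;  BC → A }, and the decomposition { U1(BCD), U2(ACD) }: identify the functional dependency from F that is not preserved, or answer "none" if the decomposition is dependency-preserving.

D → A lies within U2.
A → BD: restricted closure across fragments reaches BD.
ABD → C: restricted closure across fragments reaches C.
BC → A: restricted closure across fragments reaches A.
Every dependency is enforceable on the fragments, so the decomposition is dependency-preserving.

none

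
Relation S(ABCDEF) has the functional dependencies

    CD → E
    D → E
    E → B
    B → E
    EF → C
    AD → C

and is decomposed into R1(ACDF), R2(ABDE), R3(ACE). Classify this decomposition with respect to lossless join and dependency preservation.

lossless but not dependency-preserving

Lossless test (chase): Rows 1 and 2 agree on D; apply D→E and equate their E entries. Rows 1 and 2 agree on E; apply E→B and equate their B entries. Rows 1 and 3 agree on E; apply E→B and equate their B entries. Rows 1 and 2 agree on AD; apply AD→C and equate their C entries. Row 1 is now all distinguished symbols — the join is lossless.
Dependency preservation: the restricted closure of {EF} across the fragments never reaches {C}, so EF → C cannot be enforced without a join — not preserved.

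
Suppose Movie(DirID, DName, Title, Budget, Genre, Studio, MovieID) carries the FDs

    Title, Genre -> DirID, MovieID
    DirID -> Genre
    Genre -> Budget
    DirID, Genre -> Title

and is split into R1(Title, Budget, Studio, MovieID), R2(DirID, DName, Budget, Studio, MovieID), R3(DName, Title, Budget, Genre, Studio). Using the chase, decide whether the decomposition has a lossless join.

Chase test. Columns are DirID, DName, Title, Budget, Genre, Studio, MovieID; row i has aⱼ where attribute j ∈ Ri, else bᵢⱼ.
Initial tableau (one row per fragment):
  row 1: b11 b12 a3 a4 b15 a6 a7
  row 2: a1 a2 b23 a4 b25 a6 a7
  row 3: b31 a2 a3 a4 a5 a6 b37
No row becomes fully distinguished — the join is lossy.

No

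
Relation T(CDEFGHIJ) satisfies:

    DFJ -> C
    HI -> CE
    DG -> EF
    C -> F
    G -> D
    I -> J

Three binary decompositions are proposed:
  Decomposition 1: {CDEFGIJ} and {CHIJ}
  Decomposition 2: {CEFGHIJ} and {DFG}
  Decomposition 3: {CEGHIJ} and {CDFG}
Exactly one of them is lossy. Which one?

Decomposition 1: common = {CIJ}, closure = {CFIJ} → lossy.
Decomposition 2: common = {FG}, closure = {DEFG} → lossless.
Decomposition 3: common = {CG}, closure = {CDEFG} → lossless.

Decomposition 1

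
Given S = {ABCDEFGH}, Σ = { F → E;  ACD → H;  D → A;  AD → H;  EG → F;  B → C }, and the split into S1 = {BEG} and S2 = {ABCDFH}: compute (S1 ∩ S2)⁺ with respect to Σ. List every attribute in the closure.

BC

S1 ∩ S2 = {B}.
B → C applies, adding C
Closure: {BC}.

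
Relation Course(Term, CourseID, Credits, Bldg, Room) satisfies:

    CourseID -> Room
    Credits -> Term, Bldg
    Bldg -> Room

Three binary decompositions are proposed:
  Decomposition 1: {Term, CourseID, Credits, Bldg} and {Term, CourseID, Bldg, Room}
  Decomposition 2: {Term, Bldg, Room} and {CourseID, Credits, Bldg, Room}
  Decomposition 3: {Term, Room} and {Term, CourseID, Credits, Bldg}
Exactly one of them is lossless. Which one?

Decomposition 1

Decomposition 1: common = {Term, CourseID, Bldg}, closure = {Term, CourseID, Bldg, Room} → lossless.
Decomposition 2: common = {Bldg, Room}, closure = {Bldg, Room} → lossy.
Decomposition 3: common = {Term}, closure = {Term} → lossy.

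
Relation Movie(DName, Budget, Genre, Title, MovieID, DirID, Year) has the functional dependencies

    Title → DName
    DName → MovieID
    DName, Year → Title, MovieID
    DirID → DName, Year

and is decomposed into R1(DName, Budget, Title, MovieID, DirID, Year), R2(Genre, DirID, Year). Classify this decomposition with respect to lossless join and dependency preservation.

Lossless test: (DirID, Year)⁺ = {DName, Title, MovieID, DirID, Year}, which is a superkey of neither fragment — lossy.
Dependency preservation: every FD's attributes lie within a single fragment, so each can be enforced locally — preserved.

lossy but dependency-preserving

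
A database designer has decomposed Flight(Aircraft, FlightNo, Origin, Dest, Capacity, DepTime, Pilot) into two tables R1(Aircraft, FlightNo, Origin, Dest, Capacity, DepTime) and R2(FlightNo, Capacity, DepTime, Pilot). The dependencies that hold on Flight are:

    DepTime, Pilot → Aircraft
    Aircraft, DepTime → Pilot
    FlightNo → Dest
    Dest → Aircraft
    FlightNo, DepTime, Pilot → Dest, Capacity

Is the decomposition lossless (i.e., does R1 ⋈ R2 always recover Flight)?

Yes

Common attributes: R1 ∩ R2 = {FlightNo, Capacity, DepTime}.
Closure of {FlightNo, Capacity, DepTime}: FlightNo → Dest applies, adding Dest; Dest → Aircraft applies, adding Aircraft; Aircraft, DepTime → Pilot applies, adding Pilot. So (FlightNo, Capacity, DepTime)⁺ = {Aircraft, FlightNo, Dest, Capacity, DepTime, Pilot}.
This closure contains every attribute of R2, so R1 ∩ R2 → R2. The join is lossless.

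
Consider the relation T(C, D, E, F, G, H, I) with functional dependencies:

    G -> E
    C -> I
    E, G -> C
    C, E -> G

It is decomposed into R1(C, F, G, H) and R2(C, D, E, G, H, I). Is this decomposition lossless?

No

Common attributes: R1 ∩ R2 = {C, G, H}.
Closure of {C, G, H}: G → E applies, adding E; C → I applies, adding I. So (C, G, H)⁺ = {C, E, G, H, I}.
The closure contains neither all of R1 = {C, F, G, H} nor all of R2 = {C, D, E, G, H, I}, so the common attributes are not a superkey of either fragment. The join is lossy.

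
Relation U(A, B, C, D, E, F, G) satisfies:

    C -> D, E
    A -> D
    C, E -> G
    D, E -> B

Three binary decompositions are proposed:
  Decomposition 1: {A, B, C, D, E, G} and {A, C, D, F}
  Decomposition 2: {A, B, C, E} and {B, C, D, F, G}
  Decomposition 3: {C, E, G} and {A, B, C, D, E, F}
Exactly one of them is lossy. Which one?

Decomposition 2

Decomposition 1: common = {A, C, D}, closure = {A, B, C, D, E, G} → lossless.
Decomposition 2: common = {B, C}, closure = {B, C, D, E, G} → lossy.
Decomposition 3: common = {C, E}, closure = {B, C, D, E, G} → lossless.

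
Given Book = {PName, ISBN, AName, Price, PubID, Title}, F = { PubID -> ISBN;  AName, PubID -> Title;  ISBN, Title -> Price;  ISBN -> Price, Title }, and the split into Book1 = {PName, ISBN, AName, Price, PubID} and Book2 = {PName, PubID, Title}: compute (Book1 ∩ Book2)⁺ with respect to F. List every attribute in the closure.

Book1 ∩ Book2 = {PName, PubID}.
PubID → ISBN applies, adding ISBN
ISBN → Price, Title applies, adding Price, Title
Closure: {PName, ISBN, Price, PubID, Title}.

PName, ISBN, Price, PubID, Title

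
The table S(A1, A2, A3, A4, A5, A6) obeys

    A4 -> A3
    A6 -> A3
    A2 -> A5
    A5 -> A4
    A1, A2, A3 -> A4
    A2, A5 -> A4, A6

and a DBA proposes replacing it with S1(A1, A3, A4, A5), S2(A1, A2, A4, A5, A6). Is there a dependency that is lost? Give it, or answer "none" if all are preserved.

A6 -> A3

Check A6 → A3: no single fragment contains all of {A3, A6}, and the restricted closure of {A6} across the fragments never reaches {A3}.
A4 → A3 is preserved.
A2 → A5 is preserved.
A5 → A4 is preserved.
A1, A2, A3 → A4 is preserved.
A2, A5 → A4, A6 is preserved.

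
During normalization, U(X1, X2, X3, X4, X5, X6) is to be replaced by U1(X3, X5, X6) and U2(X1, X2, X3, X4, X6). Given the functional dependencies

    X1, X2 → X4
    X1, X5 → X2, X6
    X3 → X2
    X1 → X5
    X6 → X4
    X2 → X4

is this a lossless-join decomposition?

No

Common attributes: U1 ∩ U2 = {X3, X6}.
Closure of {X3, X6}: X3 → X2 applies, adding X2; X6 → X4 applies, adding X4. So (X3, X6)⁺ = {X2, X3, X4, X6}.
The closure contains neither all of U1 = {X3, X5, X6} nor all of U2 = {X1, X2, X3, X4, X6}, so the common attributes are not a superkey of either fragment. The join is lossy.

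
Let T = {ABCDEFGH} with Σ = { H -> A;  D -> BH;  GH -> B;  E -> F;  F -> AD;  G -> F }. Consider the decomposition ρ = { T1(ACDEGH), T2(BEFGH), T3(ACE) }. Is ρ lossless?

Yes

Chase test. Columns are ABCDEFGH; row i has aⱼ where attribute j ∈ Ti, else bᵢⱼ.
Initial tableau (one row per fragment):
  row 1: a1 b12 a3 a4 a5 b16 a7 a8
  row 2: b21 a2 b23 b24 a5 a6 a7 a8
  row 3: a1 b32 a3 b34 a5 b36 b37 b38
Rows 1 and 2 agree on H; apply H→A and equate their A entries.
Rows 1 and 2 agree on GH; apply GH→B and equate their B entries.
Rows 1 and 2 agree on E; apply E→F and equate their F entries.
Rows 1 and 3 agree on E; apply E→F and equate their F entries.
Rows 1 and 2 agree on F; apply F→AD and equate their AD entries.
Rows 1 and 3 agree on F; apply F→AD and equate their AD entries.
Rows 1 and 3 agree on D; apply D→BH and equate their BH entries.
Row 1 is now all distinguished symbols — the join is lossless.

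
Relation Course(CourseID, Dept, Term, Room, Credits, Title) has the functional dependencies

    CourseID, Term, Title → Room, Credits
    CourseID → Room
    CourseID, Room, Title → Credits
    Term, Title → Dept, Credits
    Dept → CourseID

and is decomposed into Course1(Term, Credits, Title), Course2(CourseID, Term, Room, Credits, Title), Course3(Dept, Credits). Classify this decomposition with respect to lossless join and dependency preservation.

Lossless test (chase): Rows 1 and 2 agree on Term, Title; apply Term, Title→Dept, Credits and equate their Dept, Credits entries. Rows 1 and 2 agree on Dept; apply Dept→CourseID and equate their CourseID entries. Rows 1 and 2 agree on CourseID, Term, Title; apply CourseID, Term, Title→Room, Credits and equate their Room, Credits entries. No row becomes fully distinguished — the join is lossy.
Dependency preservation: the restricted closure of {Term, Title} across the fragments never reaches {Dept, Credits}, so Term, Title → Dept, Credits cannot be enforced without a join — not preserved.

lossy and not dependency-preserving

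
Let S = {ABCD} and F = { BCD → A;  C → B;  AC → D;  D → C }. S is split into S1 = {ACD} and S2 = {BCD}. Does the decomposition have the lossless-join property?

Common attributes: S1 ∩ S2 = {CD}.
Closure of {CD}: C → B applies, adding B; BCD → A applies, adding A. So (CD)⁺ = {ABCD}.
This closure contains every attribute of S1, so S1 ∩ S2 → S1. The join is lossless.

Yes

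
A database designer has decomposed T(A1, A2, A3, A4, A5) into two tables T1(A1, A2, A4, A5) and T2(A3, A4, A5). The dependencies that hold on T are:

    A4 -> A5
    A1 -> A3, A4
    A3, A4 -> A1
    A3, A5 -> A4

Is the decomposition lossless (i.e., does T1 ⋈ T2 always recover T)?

Common attributes: T1 ∩ T2 = {A4, A5}.
No dependency enlarges {A4, A5}, so (A4, A5)⁺ = {A4, A5}.
The closure contains neither all of T1 = {A1, A2, A4, A5} nor all of T2 = {A3, A4, A5}, so the common attributes are not a superkey of either fragment. The join is lossy.

No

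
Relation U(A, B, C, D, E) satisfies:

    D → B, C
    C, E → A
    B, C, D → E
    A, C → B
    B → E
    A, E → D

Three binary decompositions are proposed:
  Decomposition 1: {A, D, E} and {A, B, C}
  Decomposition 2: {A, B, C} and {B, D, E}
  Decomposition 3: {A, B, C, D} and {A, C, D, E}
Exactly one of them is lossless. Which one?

Decomposition 1: common = {A}, closure = {A} → lossy.
Decomposition 2: common = {B}, closure = {B, E} → lossy.
Decomposition 3: common = {A, C, D}, closure = {A, B, C, D, E} → lossless.

Decomposition 3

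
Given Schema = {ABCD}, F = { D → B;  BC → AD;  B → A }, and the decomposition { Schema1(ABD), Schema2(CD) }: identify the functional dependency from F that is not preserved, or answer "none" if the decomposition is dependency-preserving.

BC → AD

Check BC → AD: no single fragment contains all of {ABCD}, and the restricted closure of {BC} across the fragments never reaches {AD}.
D → B is preserved.
B → A is preserved.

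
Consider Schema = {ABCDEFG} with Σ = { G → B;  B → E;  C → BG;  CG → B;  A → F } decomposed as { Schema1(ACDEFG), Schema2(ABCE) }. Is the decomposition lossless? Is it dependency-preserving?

lossless but not dependency-preserving

Lossless test: (ACE)⁺ = {ABCEFG}, which contains all of one fragment — lossless.
Dependency preservation: the restricted closure of {G} across the fragments never reaches {B}, so G → B cannot be enforced without a join — not preserved.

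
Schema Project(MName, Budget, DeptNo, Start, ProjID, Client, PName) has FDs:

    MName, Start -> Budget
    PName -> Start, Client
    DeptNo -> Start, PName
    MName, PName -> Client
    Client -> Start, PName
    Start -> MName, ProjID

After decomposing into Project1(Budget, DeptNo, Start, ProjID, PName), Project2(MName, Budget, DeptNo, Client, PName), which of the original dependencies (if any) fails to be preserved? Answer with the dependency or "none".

Start -> MName, ProjID

Check Start → MName, ProjID: no single fragment contains all of {MName, Start, ProjID}, and the restricted closure of {Start} across the fragments never reaches {MName, ProjID}.
MName, Start → Budget is preserved.
PName → Start, Client is preserved.
DeptNo → Start, PName is preserved.
MName, PName → Client is preserved.
Client → Start, PName is preserved.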